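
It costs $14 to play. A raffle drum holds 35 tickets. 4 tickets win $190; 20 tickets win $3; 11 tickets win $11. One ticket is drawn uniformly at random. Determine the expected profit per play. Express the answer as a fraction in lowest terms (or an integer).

451/35 dollars

E[payout] = (4/35)·190 + (20/35)·3 + (11/35)·11 = 941/35
Expected profit = 941/35 − 14 = 451/35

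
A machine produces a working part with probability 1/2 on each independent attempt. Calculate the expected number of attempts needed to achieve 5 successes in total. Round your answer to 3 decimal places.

10.000

By linearity (sum of 5 independent geometric waits), E[trials] = 5/p = 5/(1/2) = 10.
≈ 10.000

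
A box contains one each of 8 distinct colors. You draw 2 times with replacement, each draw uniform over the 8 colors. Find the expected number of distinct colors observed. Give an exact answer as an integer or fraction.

Let Xⱼ=1 if type j appears at least once. P(Xⱼ=1) = 1 − ((8−1)/8)^2 = 15/64.
E[#distinct] = 8·15/64 = 15/8.

15/8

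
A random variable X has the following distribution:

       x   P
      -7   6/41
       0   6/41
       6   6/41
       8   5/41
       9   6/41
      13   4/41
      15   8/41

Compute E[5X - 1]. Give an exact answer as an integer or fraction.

E[5x-1] = (6/41)·(-36) + (6/41)·(-1) + (6/41)·29 + (5/41)·39 + (6/41)·44 + (4/41)·64 + (8/41)·74
     = 1259/41

1259/41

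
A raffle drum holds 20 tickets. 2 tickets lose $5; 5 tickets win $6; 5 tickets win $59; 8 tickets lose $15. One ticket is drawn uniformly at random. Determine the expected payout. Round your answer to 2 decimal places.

E[payout] = (2/20)·(-5) + (5/20)·6 + (5/20)·59 + (8/20)·(-15) = 39/4
≈ $9.75

$9.75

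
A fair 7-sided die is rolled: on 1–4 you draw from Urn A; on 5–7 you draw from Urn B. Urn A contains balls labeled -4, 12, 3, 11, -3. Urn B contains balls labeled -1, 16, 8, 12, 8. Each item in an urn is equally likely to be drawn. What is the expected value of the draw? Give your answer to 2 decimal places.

5.86

E[X | Urn A] = (-4 + 12 + 3 + 11 − 3)/5 = 19/5
E[X | Urn B] = (-1 + 16 + 8 + 12 + 8)/5 = 43/5
E[X] = (4/7)·19/5 + (3/7)·43/5 = 41/7 ≈ 5.86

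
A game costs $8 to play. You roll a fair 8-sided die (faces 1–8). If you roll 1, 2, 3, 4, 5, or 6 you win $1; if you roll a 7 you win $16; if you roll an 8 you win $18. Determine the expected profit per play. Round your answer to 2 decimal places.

E[payout] = (3/4)·1 + (1/8)·16 + (1/8)·18 = 5
Expected profit = 5 − 8 = -3 ≈ -$3.00

-$3.00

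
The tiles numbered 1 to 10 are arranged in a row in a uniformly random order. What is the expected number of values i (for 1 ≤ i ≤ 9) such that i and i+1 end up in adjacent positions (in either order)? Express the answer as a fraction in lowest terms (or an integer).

For each i ∈ {1,…,9}, let Xᵢ = 1 if i and i+1 are adjacent. P(Xᵢ=1) = 2·(10−1)!/10! = 2/10.
By linearity, E[ΣXᵢ] = (9)·(2/10) = 9/5.

9/5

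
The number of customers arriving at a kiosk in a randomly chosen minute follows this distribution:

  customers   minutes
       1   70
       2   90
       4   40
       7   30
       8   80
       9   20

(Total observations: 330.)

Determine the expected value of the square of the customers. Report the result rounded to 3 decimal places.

28.121

Total = 330, so P(customers=1) = 70/330, etc.
E[X²] = (7/33)·1 + (3/11)·4 + (4/33)·16 + (1/11)·49 + (8/33)·64 + (2/33)·81
     = 928/33 ≈ 28.121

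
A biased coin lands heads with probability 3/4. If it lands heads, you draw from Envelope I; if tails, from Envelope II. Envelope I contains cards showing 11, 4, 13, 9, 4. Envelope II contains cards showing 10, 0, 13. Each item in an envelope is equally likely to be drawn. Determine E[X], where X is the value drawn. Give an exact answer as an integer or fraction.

E[X | Envelope I] = (11 + 4 + 13 + 9 + 4)/5 = 41/5
E[X | Envelope II] = (10 + 0 + 13)/3 = 23/3
E[X] = (3/4)·41/5 + (1/4)·23/3 = 121/15

121/15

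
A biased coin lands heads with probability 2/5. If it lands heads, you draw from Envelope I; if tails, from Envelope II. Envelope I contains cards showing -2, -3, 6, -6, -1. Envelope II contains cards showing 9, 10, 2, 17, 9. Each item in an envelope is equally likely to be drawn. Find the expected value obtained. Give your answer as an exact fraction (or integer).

E[X | Envelope I] = (-2 − 3 + 6 − 6 − 1)/5 = -6/5
E[X | Envelope II] = (9 + 10 + 2 + 17 + 9)/5 = 47/5
E[X] = (2/5)·(-6/5) + (3/5)·47/5 = 129/25

129/25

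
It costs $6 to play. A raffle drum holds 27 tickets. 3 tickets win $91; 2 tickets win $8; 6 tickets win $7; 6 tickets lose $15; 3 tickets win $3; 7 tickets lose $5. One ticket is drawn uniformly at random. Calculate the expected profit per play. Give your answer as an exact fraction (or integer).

53/27 dollars

E[payout] = (3/27)·91 + (2/27)·8 + (6/27)·7 + (6/27)·(-15) + (3/27)·3 + (7/27)·(-5) = 215/27
Expected profit = 215/27 − 6 = 53/27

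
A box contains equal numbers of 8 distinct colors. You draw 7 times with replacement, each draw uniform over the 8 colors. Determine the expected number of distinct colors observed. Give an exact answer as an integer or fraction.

1273609/262144

Let Xⱼ=1 if type j appears at least once. P(Xⱼ=1) = 1 − ((8−1)/8)^7 = 1273609/2097152.
E[#distinct] = 8·1273609/2097152 = 1273609/262144.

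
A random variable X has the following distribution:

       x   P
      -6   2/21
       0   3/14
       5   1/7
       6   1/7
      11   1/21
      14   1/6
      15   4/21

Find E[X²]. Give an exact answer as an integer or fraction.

E[X²] = (2/21)·36 + (3/14)·0 + (1/7)·25 + (1/7)·36 + (1/21)·121 + (1/6)·196 + (4/21)·225
     = 654/7

654/7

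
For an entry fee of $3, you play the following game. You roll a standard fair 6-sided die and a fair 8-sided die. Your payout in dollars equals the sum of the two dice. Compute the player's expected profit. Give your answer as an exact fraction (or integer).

Distribution of the sum of the two dice: 2 w.p. 1/48, 3 w.p. 1/24, 4 w.p. 1/16, 5 w.p. 1/12, 6 w.p. 5/48, 7 w.p. 1/8, …
E[payout] = (1/48)·2 + (1/24)·3 + (1/16)·4 + (1/12)·5 + (5/48)·6 + (1/8)·7 + (1/8)·8 + (1/8)·9 + (5/48)·10 + (1/12)·11 + (1/16)·12 + (1/24)·13 + (1/48)·14 = 8
Expected profit = 8 − 3 = 5

$5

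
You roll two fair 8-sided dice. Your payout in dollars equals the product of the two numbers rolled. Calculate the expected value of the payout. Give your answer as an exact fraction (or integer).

Distribution of the product of the two numbers rolled: 1 w.p. 1/64, 2 w.p. 1/32, 3 w.p. 1/32, 4 w.p. 3/64, 5 w.p. 1/32, 6 w.p. 1/16, …
E[payout] = (1/64)·1 + (1/32)·2 + (1/32)·3 + (3/64)·4 + (1/32)·5 + (1/16)·6 + (1/32)·7 + (1/16)·8 + (1/64)·9 + (1/32)·10 + (1/16)·12 + (1/32)·14 + (1/32)·15 + (3/64)·16 + (1/32)·18 + (1/32)·20 + (1/32)·21 + (1/16)·24 + (1/64)·25 + (1/32)·28 + (1/32)·30 + (1/32)·32 + (1/32)·35 + (1/64)·36 + (1/32)·40 + (1/32)·42 + (1/32)·48 + (1/64)·49 + (1/32)·56 + (1/64)·64 = 81/4

81/4 dollars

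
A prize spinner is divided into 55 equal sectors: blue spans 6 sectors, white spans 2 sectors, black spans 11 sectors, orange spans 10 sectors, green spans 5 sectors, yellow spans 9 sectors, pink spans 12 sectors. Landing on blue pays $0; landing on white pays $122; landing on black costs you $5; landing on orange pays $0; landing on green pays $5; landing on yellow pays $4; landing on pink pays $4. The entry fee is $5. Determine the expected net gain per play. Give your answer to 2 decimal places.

E[payout] = (6/55)·0 + (2/55)·122 + (11/55)·(-5) + (10/55)·0 + (5/55)·5 + (9/55)·4 + (12/55)·4 = 298/55
Expected profit = 298/55 − 5 = 23/55 ≈ $0.42

$0.42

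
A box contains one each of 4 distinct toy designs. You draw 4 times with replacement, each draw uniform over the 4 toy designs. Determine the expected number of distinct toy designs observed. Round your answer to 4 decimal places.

Let Xⱼ=1 if type j appears at least once. P(Xⱼ=1) = 1 − ((4−1)/4)^4 = 175/256.
E[#distinct] = 4·175/256 = 175/64.
≈ 2.7344

2.7344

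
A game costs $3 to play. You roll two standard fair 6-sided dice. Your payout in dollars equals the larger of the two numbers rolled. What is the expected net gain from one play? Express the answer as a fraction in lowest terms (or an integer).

Distribution of the larger of the two numbers rolled: 1 w.p. 1/36, 2 w.p. 1/12, 3 w.p. 5/36, 4 w.p. 7/36, 5 w.p. 1/4, 6 w.p. 11/36
E[payout] = (1/36)·1 + (1/12)·2 + (5/36)·3 + (7/36)·4 + (1/4)·5 + (11/36)·6 = 161/36
Expected profit = 161/36 − 3 = 53/36

53/36 dollars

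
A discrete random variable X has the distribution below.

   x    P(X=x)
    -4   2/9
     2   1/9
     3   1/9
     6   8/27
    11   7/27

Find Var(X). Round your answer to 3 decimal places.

E[X] = (2/9)·(-4) + (1/9)·2 + (1/9)·3 + (8/27)·6 + (7/27)·11 = 116/27
E[X²] = (2/9)·16 + (1/9)·4 + (1/9)·9 + (8/27)·36 + (7/27)·121 = 1270/27
Var(X) = 1270/27 − (116/27)² = 20834/729 ≈ 28.579

28.579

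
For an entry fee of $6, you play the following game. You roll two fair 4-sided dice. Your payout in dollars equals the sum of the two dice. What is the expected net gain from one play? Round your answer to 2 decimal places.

-$1.00

Distribution of the sum of the two dice: 2 w.p. 1/16, 3 w.p. 1/8, 4 w.p. 3/16, 5 w.p. 1/4, 6 w.p. 3/16, 7 w.p. 1/8, …
E[payout] = (1/16)·2 + (1/8)·3 + (3/16)·4 + (1/4)·5 + (3/16)·6 + (1/8)·7 + (1/16)·8 = 5
Expected profit = 5 − 6 = -1 ≈ -$1.00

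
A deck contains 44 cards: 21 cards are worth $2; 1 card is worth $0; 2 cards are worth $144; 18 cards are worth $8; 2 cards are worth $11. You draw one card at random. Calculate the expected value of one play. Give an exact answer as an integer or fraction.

E[payout] = (21/44)·2 + (1/44)·0 + (2/44)·144 + (18/44)·8 + (2/44)·11 = 124/11

124/11 dollars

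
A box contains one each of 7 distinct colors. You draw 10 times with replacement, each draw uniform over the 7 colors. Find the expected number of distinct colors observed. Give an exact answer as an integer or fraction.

222009073/40353607

Let Xⱼ=1 if type j appears at least once. P(Xⱼ=1) = 1 − ((7−1)/7)^10 = 222009073/282475249.
E[#distinct] = 7·222009073/282475249 = 222009073/40353607.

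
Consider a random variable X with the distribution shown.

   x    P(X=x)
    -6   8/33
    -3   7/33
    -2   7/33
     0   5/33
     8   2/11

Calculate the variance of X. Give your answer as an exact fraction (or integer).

E[X] = (8/33)·(-6) + (7/33)·(-3) + (7/33)·(-2) + (5/33)·0 + (2/11)·8 = -35/33
E[X²] = (8/33)·36 + (7/33)·9 + (7/33)·4 + (5/33)·0 + (2/11)·64 = 763/33
Var(X) = 763/33 − (-35/33)² = 23954/1089

23954/1089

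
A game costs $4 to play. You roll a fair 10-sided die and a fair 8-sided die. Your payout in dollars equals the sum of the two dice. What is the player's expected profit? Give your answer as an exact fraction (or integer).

Distribution of the sum of the two dice: 2 w.p. 1/80, 3 w.p. 1/40, 4 w.p. 3/80, 5 w.p. 1/20, 6 w.p. 1/16, 7 w.p. 3/40, …
E[payout] = (1/80)·2 + (1/40)·3 + (3/80)·4 + (1/20)·5 + (1/16)·6 + (3/40)·7 + (7/80)·8 + (1/10)·9 + (1/10)·10 + (1/10)·11 + (7/80)·12 + (3/40)·13 + (1/16)·14 + (1/20)·15 + (3/80)·16 + (1/40)·17 + (1/80)·18 = 10
Expected profit = 10 − 4 = 6

$6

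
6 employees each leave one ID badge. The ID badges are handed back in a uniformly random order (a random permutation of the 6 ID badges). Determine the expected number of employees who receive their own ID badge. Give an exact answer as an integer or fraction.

1

Let Xᵢ = 1 if person i gets their own ID badge. For each i, P(Xᵢ=1) = 1/6.
By linearity of expectation, E[X₁+…+X_6] = 6·(1/6) = 1.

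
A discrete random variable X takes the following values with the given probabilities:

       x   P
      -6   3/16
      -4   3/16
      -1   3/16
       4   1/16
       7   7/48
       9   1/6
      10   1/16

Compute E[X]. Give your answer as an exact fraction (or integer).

4/3

E[X] = (3/16)·(-6) + (3/16)·(-4) + (3/16)·(-1) + (1/16)·4 + (7/48)·7 + (1/6)·9 + (1/16)·10
     = 4/3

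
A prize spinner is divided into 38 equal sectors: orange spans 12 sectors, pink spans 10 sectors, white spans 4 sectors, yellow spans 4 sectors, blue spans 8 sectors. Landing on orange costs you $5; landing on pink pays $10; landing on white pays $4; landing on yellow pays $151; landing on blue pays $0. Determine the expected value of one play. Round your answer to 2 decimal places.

$17.37

E[payout] = (12/38)·(-5) + (10/38)·10 + (4/38)·4 + (4/38)·151 + (8/38)·0 = 330/19
≈ $17.37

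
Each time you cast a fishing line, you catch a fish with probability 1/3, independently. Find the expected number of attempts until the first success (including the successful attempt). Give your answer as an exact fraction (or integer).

For a geometric distribution, E[trials] = 1/p = 1/(1/3) = 3.

3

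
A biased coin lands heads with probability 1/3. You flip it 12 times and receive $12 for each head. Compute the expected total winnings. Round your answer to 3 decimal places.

E[#heads] = 12·1/3 = 4 (linearity over flips).
E[winnings] = 12·4 = 48.
≈ 48.000

$48.000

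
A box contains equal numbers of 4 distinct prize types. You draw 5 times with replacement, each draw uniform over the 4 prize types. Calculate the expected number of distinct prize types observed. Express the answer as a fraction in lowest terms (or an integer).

781/256

Let Xⱼ=1 if type j appears at least once. P(Xⱼ=1) = 1 − ((4−1)/4)^5 = 781/1024.
E[#distinct] = 4·781/1024 = 781/256.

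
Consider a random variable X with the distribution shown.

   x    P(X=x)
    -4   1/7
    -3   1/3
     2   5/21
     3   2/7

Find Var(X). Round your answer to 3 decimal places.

E[X] = (1/7)·(-4) + (1/3)·(-3) + (5/21)·2 + (2/7)·3 = -5/21
E[X²] = (1/7)·16 + (1/3)·9 + (5/21)·4 + (2/7)·9 = 185/21
Var(X) = 185/21 − (-5/21)² = 3860/441 ≈ 8.753

8.753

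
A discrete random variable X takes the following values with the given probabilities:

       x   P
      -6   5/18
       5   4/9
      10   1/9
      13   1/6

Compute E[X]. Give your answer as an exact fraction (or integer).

E[X] = (5/18)·(-6) + (4/9)·5 + (1/9)·10 + (1/6)·13
     = 23/6

23/6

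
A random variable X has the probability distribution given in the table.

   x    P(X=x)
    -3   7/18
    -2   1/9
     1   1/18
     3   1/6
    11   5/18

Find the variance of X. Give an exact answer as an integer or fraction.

E[X] = (7/18)·(-3) + (1/9)·(-2) + (1/18)·1 + (1/6)·3 + (5/18)·11 = 20/9
E[X²] = (7/18)·9 + (1/9)·4 + (1/18)·1 + (1/6)·9 + (5/18)·121 = 352/9
Var(X) = 352/9 − (20/9)² = 2768/81

2768/81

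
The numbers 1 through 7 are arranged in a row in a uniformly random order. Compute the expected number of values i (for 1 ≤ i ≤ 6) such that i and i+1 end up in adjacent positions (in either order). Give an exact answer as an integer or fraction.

12/7

For each i ∈ {1,…,6}, let Xᵢ = 1 if i and i+1 are adjacent. P(Xᵢ=1) = 2·(7−1)!/7! = 2/7.
By linearity, E[ΣXᵢ] = (6)·(2/7) = 12/7.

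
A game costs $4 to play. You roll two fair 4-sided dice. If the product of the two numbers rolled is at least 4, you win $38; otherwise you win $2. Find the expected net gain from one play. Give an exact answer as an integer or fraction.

91/4 dollars

E[payout] = (5/16)·2 + (11/16)·38 = 107/4
Expected profit = 107/4 − 4 = 91/4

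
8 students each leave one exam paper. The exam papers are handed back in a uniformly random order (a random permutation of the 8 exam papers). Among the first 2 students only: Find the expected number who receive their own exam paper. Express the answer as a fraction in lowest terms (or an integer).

Let Xᵢ = 1 if person i gets their own exam paper. For each i, P(Xᵢ=1) = 1/8.
By linearity of expectation, E[X₁+…+X_2] = 2·(1/8) = 1/4.

1/4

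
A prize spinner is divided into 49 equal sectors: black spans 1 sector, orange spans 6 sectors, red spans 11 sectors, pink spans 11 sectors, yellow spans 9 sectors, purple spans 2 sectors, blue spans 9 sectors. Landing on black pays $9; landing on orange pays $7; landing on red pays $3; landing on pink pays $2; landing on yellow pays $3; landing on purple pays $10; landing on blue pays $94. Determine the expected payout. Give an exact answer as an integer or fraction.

E[payout] = (1/49)·9 + (6/49)·7 + (11/49)·3 + (11/49)·2 + (9/49)·3 + (2/49)·10 + (9/49)·94 = 999/49

999/49 dollars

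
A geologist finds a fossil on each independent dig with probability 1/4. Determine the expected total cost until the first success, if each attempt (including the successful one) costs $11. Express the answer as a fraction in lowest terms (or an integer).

E[#attempts] = 1/p = 4; E[cost] = 11·4 = 44.

$44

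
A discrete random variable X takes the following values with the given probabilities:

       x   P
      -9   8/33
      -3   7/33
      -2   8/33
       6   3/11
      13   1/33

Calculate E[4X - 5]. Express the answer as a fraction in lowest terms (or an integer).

-111/11

E[4x-5] = (8/33)·(-41) + (7/33)·(-17) + (8/33)·(-13) + (3/11)·19 + (1/33)·47
     = -111/11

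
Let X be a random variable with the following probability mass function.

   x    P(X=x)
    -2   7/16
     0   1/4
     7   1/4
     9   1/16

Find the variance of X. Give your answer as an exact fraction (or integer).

4351/256

E[X] = (7/16)·(-2) + (1/4)·0 + (1/4)·7 + (1/16)·9 = 23/16
E[X²] = (7/16)·4 + (1/4)·0 + (1/4)·49 + (1/16)·81 = 305/16
Var(X) = 305/16 − (23/16)² = 4351/256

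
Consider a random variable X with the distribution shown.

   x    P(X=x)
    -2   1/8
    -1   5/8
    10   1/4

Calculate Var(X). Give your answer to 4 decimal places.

E[X] = (1/8)·(-2) + (5/8)·(-1) + (1/4)·10 = 13/8
E[X²] = (1/8)·4 + (5/8)·1 + (1/4)·100 = 209/8
Var(X) = 209/8 − (13/8)² = 1503/64 ≈ 23.4844

23.4844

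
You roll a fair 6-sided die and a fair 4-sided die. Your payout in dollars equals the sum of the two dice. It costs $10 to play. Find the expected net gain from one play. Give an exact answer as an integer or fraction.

-$4

Distribution of the sum of the two dice: 2 w.p. 1/24, 3 w.p. 1/12, 4 w.p. 1/8, 5 w.p. 1/6, 6 w.p. 1/6, 7 w.p. 1/6, …
E[payout] = (1/24)·2 + (1/12)·3 + (1/8)·4 + (1/6)·5 + (1/6)·6 + (1/6)·7 + (1/8)·8 + (1/12)·9 + (1/24)·10 = 6
Expected profit = 6 − 10 = -4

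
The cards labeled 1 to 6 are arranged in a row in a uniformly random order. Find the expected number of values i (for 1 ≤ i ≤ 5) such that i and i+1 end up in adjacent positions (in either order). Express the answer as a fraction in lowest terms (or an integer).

For each i ∈ {1,…,5}, let Xᵢ = 1 if i and i+1 are adjacent. P(Xᵢ=1) = 2·(6−1)!/6! = 2/6.
By linearity, E[ΣXᵢ] = (5)·(2/6) = 5/3.

5/3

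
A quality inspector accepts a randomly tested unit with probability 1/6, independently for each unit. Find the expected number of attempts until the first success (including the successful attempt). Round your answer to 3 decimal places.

6.000

For a geometric distribution, E[trials] = 1/p = 1/(1/6) = 6.
≈ 6.000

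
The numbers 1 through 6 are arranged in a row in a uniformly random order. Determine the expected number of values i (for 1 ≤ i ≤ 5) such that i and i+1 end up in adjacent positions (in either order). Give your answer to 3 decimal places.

1.667

For each i ∈ {1,…,5}, let Xᵢ = 1 if i and i+1 are adjacent. P(Xᵢ=1) = 2·(6−1)!/6! = 2/6.
By linearity, E[ΣXᵢ] = (5)·(2/6) = 5/3.
≈ 1.667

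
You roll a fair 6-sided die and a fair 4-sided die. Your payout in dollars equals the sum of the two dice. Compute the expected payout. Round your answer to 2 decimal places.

Distribution of the sum of the two dice: 2 w.p. 1/24, 3 w.p. 1/12, 4 w.p. 1/8, 5 w.p. 1/6, 6 w.p. 1/6, 7 w.p. 1/6, …
E[payout] = (1/24)·2 + (1/12)·3 + (1/8)·4 + (1/6)·5 + (1/6)·6 + (1/6)·7 + (1/8)·8 + (1/12)·9 + (1/24)·10 = 6
≈ $6.00

$6.00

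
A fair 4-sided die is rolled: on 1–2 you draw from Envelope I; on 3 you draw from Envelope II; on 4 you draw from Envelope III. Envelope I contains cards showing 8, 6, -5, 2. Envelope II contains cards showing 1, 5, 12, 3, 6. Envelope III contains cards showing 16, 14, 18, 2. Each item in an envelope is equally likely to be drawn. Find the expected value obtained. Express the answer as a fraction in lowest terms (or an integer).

E[X | Envelope I] = (8 + 6 − 5 + 2)/4 = 11/4
E[X | Envelope II] = (1 + 5 + 12 + 3 + 6)/5 = 27/5
E[X | Envelope III] = (16 + 14 + 18 + 2)/4 = 25/2
E[X] = (1/2)·11/4 + (1/4)·27/5 + (1/4)·25/2 = 117/20

117/20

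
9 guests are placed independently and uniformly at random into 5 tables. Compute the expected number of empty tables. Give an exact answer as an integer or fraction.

262144/390625

Let Xⱼ=1 if table j is empty. P(Xⱼ=1) = ((5-1)/5)^9 = 262144/1953125.
By linearity, E[#empty] = 5·262144/1953125 = 262144/390625.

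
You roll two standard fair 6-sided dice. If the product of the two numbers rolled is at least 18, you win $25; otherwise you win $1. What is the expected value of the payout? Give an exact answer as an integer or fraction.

E[payout] = (13/18)·1 + (5/18)·25 = 23/3

23/3 dollars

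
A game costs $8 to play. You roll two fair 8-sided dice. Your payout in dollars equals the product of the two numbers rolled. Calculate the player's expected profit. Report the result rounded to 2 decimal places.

Distribution of the product of the two numbers rolled: 1 w.p. 1/64, 2 w.p. 1/32, 3 w.p. 1/32, 4 w.p. 3/64, 5 w.p. 1/32, 6 w.p. 1/16, …
E[payout] = (1/64)·1 + (1/32)·2 + (1/32)·3 + (3/64)·4 + (1/32)·5 + (1/16)·6 + (1/32)·7 + (1/16)·8 + (1/64)·9 + (1/32)·10 + (1/16)·12 + (1/32)·14 + (1/32)·15 + (3/64)·16 + (1/32)·18 + (1/32)·20 + (1/32)·21 + (1/16)·24 + (1/64)·25 + (1/32)·28 + (1/32)·30 + (1/32)·32 + (1/32)·35 + (1/64)·36 + (1/32)·40 + (1/32)·42 + (1/32)·48 + (1/64)·49 + (1/32)·56 + (1/64)·64 = 81/4
Expected profit = 81/4 − 8 = 49/4 ≈ $12.25

$12.25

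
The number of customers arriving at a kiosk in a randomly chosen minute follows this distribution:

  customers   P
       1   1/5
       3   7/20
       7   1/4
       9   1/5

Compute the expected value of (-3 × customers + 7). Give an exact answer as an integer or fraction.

E[-3x+7] = (1/5)·4 + (7/20)·(-2) + (1/4)·(-14) + (1/5)·(-20)
     = -37/5

-37/5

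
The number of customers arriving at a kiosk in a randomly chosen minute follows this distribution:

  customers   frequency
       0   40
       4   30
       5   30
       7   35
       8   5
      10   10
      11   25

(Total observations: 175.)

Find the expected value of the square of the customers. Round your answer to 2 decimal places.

41.66

Total = 175, so P(customers=0) = 40/175, etc.
E[X²] = (8/35)·0 + (6/35)·16 + (6/35)·25 + (1/5)·49 + (1/35)·64 + (2/35)·100 + (1/7)·121
     = 1458/35 ≈ 41.66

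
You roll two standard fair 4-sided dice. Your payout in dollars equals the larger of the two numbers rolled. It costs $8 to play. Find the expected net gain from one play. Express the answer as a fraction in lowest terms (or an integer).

-39/8 dollars

Distribution of the larger of the two numbers rolled: 1 w.p. 1/16, 2 w.p. 3/16, 3 w.p. 5/16, 4 w.p. 7/16
E[payout] = (1/16)·1 + (3/16)·2 + (5/16)·3 + (7/16)·4 = 25/8
Expected profit = 25/8 − 8 = -39/8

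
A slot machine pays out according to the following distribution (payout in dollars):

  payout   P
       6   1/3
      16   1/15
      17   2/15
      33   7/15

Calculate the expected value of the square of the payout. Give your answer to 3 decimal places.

575.800

E[X²] = (1/3)·36 + (1/15)·256 + (2/15)·289 + (7/15)·1089
     = 2879/5 ≈ 575.800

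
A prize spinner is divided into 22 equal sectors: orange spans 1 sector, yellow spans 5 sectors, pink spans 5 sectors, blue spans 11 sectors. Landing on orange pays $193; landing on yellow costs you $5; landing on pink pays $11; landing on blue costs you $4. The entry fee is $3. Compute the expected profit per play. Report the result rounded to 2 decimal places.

E[payout] = (1/22)·193 + (5/22)·(-5) + (5/22)·11 + (11/22)·(-4) = 179/22
Expected profit = 179/22 − 3 = 113/22 ≈ $5.14

$5.14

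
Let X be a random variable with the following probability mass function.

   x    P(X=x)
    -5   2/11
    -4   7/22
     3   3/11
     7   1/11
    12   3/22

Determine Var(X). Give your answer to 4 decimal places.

E[X] = (2/11)·(-5) + (7/22)·(-4) + (3/11)·3 + (1/11)·7 + (3/22)·12 = 10/11
E[X²] = (2/11)·25 + (7/22)·16 + (3/11)·9 + (1/11)·49 + (3/22)·144 = 398/11
Var(X) = 398/11 − (10/11)² = 4278/121 ≈ 35.3554

35.3554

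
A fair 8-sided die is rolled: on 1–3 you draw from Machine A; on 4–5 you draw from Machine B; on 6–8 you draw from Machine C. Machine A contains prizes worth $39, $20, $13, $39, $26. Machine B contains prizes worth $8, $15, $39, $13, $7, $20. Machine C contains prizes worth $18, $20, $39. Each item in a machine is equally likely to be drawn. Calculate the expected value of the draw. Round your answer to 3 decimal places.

$24.150

E[X | Machine A] = (39 + 20 + 13 + 39 + 26)/5 = 137/5
E[X | Machine B] = (8 + 15 + 39 + 13 + 7 + 20)/6 = 17
E[X | Machine C] = (18 + 20 + 39)/3 = 77/3
E[X] = (3/8)·137/5 + (1/4)·17 + (3/8)·77/3 = 483/20 ≈ 24.150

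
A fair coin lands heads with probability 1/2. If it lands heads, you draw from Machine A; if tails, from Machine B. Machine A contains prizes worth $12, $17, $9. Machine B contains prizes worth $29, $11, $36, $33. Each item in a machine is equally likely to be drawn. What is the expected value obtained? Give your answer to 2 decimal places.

E[X | Machine A] = (12 + 17 + 9)/3 = 38/3
E[X | Machine B] = (29 + 11 + 36 + 33)/4 = 109/4
E[X] = (1/2)·38/3 + (1/2)·109/4 = 479/24 ≈ 19.96

$19.96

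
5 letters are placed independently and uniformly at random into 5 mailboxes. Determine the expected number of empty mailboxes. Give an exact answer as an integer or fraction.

Let Xⱼ=1 if mailbox j is empty. P(Xⱼ=1) = ((5-1)/5)^5 = 1024/3125.
By linearity, E[#empty] = 5·1024/3125 = 1024/625.

1024/625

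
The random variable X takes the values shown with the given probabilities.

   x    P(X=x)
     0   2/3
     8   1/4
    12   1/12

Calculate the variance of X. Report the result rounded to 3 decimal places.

E[X] = (2/3)·0 + (1/4)·8 + (1/12)·12 = 3
E[X²] = (2/3)·0 + (1/4)·64 + (1/12)·144 = 28
Var(X) = 28 − (3)² = 19 ≈ 19.000

19.000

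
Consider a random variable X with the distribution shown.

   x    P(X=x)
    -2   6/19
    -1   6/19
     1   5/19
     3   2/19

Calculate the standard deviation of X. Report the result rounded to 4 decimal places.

E[X] = -7/19, E[X²] = 53/19
Var(X) = E[X²] − (E[X])² = 53/19 − 49/361 = 958/361
SD(X) = √(958/361) ≈ 1.6290

1.6290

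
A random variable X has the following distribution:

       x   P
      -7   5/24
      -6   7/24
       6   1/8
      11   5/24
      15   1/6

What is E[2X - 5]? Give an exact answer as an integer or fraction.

E[2x-5] = (5/24)·(-19) + (7/24)·(-17) + (1/8)·7 + (5/24)·17 + (1/6)·25
     = -1/3

-1/3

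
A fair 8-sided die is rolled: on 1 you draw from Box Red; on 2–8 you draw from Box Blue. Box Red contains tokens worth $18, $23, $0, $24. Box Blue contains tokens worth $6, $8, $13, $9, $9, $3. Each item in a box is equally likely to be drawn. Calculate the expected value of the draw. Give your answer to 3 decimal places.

E[X | Box Red] = (18 + 23 + 0 + 24)/4 = 65/4
E[X | Box Blue] = (6 + 8 + 13 + 9 + 9 + 3)/6 = 8
E[X] = (1/8)·65/4 + (7/8)·8 = 289/32 ≈ 9.031

$9.031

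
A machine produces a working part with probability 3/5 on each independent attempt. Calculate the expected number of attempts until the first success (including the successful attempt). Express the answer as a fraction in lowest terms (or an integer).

5/3

For a geometric distribution, E[trials] = 1/p = 1/(3/5) = 5/3.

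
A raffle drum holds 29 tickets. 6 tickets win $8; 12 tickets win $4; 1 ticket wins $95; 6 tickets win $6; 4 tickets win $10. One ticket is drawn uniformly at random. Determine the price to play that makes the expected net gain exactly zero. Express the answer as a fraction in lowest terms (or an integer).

267/29 dollars

E[payout] = (6/29)·8 + (12/29)·4 + (1/29)·95 + (6/29)·6 + (4/29)·10 = 267/29
Fair fee = E[payout] = 267/29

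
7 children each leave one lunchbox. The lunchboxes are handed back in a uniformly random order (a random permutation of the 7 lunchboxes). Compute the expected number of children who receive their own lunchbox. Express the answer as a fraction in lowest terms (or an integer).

1

Let Xᵢ = 1 if person i gets their own lunchbox. For each i, P(Xᵢ=1) = 1/7.
By linearity of expectation, E[X₁+…+X_7] = 7·(1/7) = 1.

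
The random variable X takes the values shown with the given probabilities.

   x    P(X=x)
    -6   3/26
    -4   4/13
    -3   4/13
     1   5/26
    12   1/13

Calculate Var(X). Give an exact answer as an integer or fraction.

13601/676

E[X] = (3/26)·(-6) + (4/13)·(-4) + (4/13)·(-3) + (5/26)·1 + (1/13)·12 = -45/26
E[X²] = (3/26)·36 + (4/13)·16 + (4/13)·9 + (5/26)·1 + (1/13)·144 = 601/26
Var(X) = 601/26 − (-45/26)² = 13601/676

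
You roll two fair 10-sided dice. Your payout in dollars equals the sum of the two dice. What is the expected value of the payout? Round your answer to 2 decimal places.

$11.00

Distribution of the sum of the two dice: 2 w.p. 1/100, 3 w.p. 1/50, 4 w.p. 3/100, 5 w.p. 1/25, 6 w.p. 1/20, 7 w.p. 3/50, …
E[payout] = (1/100)·2 + (1/50)·3 + (3/100)·4 + (1/25)·5 + (1/20)·6 + (3/50)·7 + (7/100)·8 + (2/25)·9 + (9/100)·10 + (1/10)·11 + (9/100)·12 + (2/25)·13 + (7/100)·14 + (3/50)·15 + (1/20)·16 + (1/25)·17 + (3/100)·18 + (1/50)·19 + (1/100)·20 = 11
≈ $11.00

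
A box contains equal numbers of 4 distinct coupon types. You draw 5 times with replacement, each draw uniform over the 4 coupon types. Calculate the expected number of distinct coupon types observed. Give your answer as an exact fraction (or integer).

Let Xⱼ=1 if type j appears at least once. P(Xⱼ=1) = 1 − ((4−1)/4)^5 = 781/1024.
E[#distinct] = 4·781/1024 = 781/256.

781/256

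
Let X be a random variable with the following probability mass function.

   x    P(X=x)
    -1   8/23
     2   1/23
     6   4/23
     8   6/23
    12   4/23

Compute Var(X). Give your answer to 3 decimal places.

23.955

E[X] = (8/23)·(-1) + (1/23)·2 + (4/23)·6 + (6/23)·8 + (4/23)·12 = 114/23
E[X²] = (8/23)·1 + (1/23)·4 + (4/23)·36 + (6/23)·64 + (4/23)·144 = 1116/23
Var(X) = 1116/23 − (114/23)² = 12672/529 ≈ 23.955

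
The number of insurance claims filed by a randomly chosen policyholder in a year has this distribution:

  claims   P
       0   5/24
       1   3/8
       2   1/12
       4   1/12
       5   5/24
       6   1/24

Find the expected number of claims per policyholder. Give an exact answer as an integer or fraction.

13/6

E[X] = (5/24)·0 + (3/8)·1 + (1/12)·2 + (1/12)·4 + (5/24)·5 + (1/24)·6
     = 13/6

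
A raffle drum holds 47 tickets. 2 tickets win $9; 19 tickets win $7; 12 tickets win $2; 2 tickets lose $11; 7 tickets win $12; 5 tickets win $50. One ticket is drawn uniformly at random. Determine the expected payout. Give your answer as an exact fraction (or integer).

487/47 dollars

E[payout] = (2/47)·9 + (19/47)·7 + (12/47)·2 + (2/47)·(-11) + (7/47)·12 + (5/47)·50 = 487/47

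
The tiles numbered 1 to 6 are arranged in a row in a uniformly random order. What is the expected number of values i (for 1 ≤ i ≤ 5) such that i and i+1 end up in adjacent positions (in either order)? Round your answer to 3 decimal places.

1.667

For each i ∈ {1,…,5}, let Xᵢ = 1 if i and i+1 are adjacent. P(Xᵢ=1) = 2·(6−1)!/6! = 2/6.
By linearity, E[ΣXᵢ] = (5)·(2/6) = 5/3.
≈ 1.667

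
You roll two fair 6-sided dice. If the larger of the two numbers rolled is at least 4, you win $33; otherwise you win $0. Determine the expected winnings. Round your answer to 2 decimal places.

$24.75

E[payout] = (1/4)·0 + (3/4)·33 = 99/4
≈ $24.75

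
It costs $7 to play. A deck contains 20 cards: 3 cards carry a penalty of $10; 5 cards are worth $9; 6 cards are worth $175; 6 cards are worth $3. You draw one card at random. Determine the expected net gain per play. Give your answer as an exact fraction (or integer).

943/20 dollars

E[payout] = (3/20)·(-10) + (5/20)·9 + (6/20)·175 + (6/20)·3 = 1083/20
Expected profit = 1083/20 − 7 = 943/20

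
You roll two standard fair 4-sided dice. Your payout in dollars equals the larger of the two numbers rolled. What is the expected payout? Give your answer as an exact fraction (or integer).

25/8 dollars

Distribution of the larger of the two numbers rolled: 1 w.p. 1/16, 2 w.p. 3/16, 3 w.p. 5/16, 4 w.p. 7/16
E[payout] = (1/16)·1 + (3/16)·2 + (5/16)·3 + (7/16)·4 = 25/8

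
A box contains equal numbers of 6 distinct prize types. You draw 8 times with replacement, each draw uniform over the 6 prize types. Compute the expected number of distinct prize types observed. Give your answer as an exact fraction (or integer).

Let Xⱼ=1 if type j appears at least once. P(Xⱼ=1) = 1 − ((6−1)/6)^8 = 1288991/1679616.
E[#distinct] = 6·1288991/1679616 = 1288991/279936.

1288991/279936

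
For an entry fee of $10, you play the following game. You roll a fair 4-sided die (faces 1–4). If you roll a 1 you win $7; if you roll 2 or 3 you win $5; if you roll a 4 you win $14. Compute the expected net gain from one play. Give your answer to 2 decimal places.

-$2.25

E[payout] = (1/2)·5 + (1/4)·7 + (1/4)·14 = 31/4
Expected profit = 31/4 − 10 = -9/4 ≈ -$2.25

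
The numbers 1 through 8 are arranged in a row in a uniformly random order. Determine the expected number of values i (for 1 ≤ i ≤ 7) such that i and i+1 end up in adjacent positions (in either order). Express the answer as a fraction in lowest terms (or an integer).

For each i ∈ {1,…,7}, let Xᵢ = 1 if i and i+1 are adjacent. P(Xᵢ=1) = 2·(8−1)!/8! = 2/8.
By linearity, E[ΣXᵢ] = (7)·(2/8) = 7/4.

7/4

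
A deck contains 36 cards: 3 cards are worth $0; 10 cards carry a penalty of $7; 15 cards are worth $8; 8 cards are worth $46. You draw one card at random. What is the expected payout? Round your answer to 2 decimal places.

E[payout] = (3/36)·0 + (10/36)·(-7) + (15/36)·8 + (8/36)·46 = 209/18
≈ $11.61

$11.61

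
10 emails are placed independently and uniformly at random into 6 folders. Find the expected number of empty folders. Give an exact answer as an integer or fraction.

9765625/10077696

Let Xⱼ=1 if folder j is empty. P(Xⱼ=1) = ((6-1)/6)^10 = 9765625/60466176.
By linearity, E[#empty] = 6·9765625/60466176 = 9765625/10077696.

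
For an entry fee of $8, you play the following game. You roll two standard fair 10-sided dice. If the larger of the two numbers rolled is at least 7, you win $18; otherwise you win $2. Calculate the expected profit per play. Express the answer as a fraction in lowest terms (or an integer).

106/25 dollars

E[payout] = (9/25)·2 + (16/25)·18 = 306/25
Expected profit = 306/25 − 8 = 106/25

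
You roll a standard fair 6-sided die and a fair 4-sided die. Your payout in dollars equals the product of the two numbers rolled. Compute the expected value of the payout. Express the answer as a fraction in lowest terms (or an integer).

Distribution of the product of the two numbers rolled: 1 w.p. 1/24, 2 w.p. 1/12, 3 w.p. 1/12, 4 w.p. 1/8, 5 w.p. 1/24, 6 w.p. 1/8, …
E[payout] = (1/24)·1 + (1/12)·2 + (1/12)·3 + (1/8)·4 + (1/24)·5 + (1/8)·6 + (1/12)·8 + (1/24)·9 + (1/24)·10 + (1/8)·12 + (1/24)·15 + (1/24)·16 + (1/24)·18 + (1/24)·20 + (1/24)·24 = 35/4

35/4 dollars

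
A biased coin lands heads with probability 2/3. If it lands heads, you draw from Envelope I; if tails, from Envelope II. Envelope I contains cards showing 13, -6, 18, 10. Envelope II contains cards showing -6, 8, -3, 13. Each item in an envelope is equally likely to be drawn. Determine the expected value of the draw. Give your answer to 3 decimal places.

E[X | Envelope I] = (13 − 6 + 18 + 10)/4 = 35/4
E[X | Envelope II] = (-6 + 8 − 3 + 13)/4 = 3
E[X] = (2/3)·35/4 + (1/3)·3 = 41/6 ≈ 6.833

6.833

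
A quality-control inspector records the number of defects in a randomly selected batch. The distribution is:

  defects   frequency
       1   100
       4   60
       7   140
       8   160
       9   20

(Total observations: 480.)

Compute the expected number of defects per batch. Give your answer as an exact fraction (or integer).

139/24

Total = 480, so P(defects=1) = 100/480, etc.
E[X] = (5/24)·1 + (1/8)·4 + (7/24)·7 + (1/3)·8 + (1/24)·9
     = 139/24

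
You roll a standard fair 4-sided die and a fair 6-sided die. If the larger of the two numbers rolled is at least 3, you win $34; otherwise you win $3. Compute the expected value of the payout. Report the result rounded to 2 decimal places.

$28.83

E[payout] = (1/6)·3 + (5/6)·34 = 173/6
≈ $28.83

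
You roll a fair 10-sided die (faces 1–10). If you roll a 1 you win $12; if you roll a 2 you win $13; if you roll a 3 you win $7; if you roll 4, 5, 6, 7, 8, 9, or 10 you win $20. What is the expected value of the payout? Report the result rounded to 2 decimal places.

$17.20

E[payout] = (1/10)·7 + (1/10)·12 + (1/10)·13 + (7/10)·20 = 86/5
≈ $17.20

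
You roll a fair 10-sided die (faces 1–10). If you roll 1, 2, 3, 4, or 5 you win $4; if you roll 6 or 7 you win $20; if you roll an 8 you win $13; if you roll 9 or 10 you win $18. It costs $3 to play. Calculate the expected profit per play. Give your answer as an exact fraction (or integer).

E[payout] = (1/2)·4 + (1/10)·13 + (1/5)·18 + (1/5)·20 = 109/10
Expected profit = 109/10 − 3 = 79/10

79/10 dollars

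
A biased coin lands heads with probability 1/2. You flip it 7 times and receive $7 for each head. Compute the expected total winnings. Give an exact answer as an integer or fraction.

E[#heads] = 7·1/2 = 7/2 (linearity over flips).
E[winnings] = 7·7/2 = 49/2.

49/2 dollars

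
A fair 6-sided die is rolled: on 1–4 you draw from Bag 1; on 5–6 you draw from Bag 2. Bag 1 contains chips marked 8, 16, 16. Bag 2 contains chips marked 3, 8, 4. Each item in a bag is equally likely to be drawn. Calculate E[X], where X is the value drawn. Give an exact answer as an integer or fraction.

E[X | Bag 1] = (8 + 16 + 16)/3 = 40/3
E[X | Bag 2] = (3 + 8 + 4)/3 = 5
E[X] = (2/3)·40/3 + (1/3)·5 = 95/9

95/9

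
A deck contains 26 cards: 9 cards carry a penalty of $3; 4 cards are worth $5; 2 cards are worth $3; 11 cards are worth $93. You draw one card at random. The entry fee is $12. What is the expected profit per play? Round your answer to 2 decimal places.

E[payout] = (9/26)·(-3) + (4/26)·5 + (2/26)·3 + (11/26)·93 = 511/13
Expected profit = 511/13 − 12 = 355/13 ≈ $27.31

$27.31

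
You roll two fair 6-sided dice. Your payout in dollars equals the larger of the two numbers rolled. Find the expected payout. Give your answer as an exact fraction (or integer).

161/36 dollars

Distribution of the larger of the two numbers rolled: 1 w.p. 1/36, 2 w.p. 1/12, 3 w.p. 5/36, 4 w.p. 7/36, 5 w.p. 1/4, 6 w.p. 11/36
E[payout] = (1/36)·1 + (1/12)·2 + (5/36)·3 + (7/36)·4 + (1/4)·5 + (11/36)·6 = 161/36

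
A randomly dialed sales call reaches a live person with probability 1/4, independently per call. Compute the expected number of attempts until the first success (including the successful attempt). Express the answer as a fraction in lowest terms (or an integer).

4

For a geometric distribution, E[trials] = 1/p = 1/(1/4) = 4.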